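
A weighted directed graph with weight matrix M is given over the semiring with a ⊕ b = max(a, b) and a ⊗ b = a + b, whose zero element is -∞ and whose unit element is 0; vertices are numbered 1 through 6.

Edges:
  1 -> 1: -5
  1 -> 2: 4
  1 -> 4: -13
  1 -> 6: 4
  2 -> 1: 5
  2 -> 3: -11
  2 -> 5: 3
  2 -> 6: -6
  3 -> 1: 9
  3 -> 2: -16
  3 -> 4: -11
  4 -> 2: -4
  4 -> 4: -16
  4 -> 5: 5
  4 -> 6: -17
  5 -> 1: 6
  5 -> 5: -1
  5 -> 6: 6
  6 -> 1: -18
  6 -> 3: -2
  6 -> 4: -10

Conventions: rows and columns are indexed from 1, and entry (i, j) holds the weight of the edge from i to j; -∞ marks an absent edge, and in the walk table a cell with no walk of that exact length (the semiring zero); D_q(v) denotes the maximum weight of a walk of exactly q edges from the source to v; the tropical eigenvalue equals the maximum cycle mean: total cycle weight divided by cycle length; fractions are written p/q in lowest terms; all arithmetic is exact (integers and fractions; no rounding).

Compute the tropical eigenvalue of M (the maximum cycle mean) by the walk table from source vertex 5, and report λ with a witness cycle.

q=0: [-∞, -∞, -∞, -∞, 0, -∞]
q=1: [6, -∞, -∞, -∞, -1, 6]
q=2: [5, 10, 4, -4, -2, 10]
q=3: [15, 9, 8, 0, 13, 9]
q=4: [19, 19, 7, 2, 12, 19]
q=5: [24, 23, 17, 9, 22, 23]
q=6: [28, 28, 21, 13, 26, 28]
Optimal cycle mean attained by: cycle 1->2->1, total 4 + 5, length 2.
Answer: λ = 9/2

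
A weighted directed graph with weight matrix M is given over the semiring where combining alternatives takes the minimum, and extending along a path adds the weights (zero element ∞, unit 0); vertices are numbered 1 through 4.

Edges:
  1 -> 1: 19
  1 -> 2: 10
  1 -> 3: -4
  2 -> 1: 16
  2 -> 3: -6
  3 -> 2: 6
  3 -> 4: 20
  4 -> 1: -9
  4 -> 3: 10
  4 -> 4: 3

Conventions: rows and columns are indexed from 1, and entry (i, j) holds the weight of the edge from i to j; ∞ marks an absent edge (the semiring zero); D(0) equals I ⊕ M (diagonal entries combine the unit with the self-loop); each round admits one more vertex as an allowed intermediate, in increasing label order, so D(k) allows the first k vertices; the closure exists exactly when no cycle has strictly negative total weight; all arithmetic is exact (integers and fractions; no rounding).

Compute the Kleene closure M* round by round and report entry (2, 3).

D(0):
  [0, 10, -4, ∞]
  [16, 0, -6, ∞]
  [∞, 6, 0, 20]
  [-9, ∞, 10, 0]
D(1):
  [0, 10, -4, ∞]
  [16, 0, -6, ∞]
  [∞, 6, 0, 20]
  [-9, 1, -13, 0]
D(2):
  [0, 10, -4, ∞]
  [16, 0, -6, ∞]
  [22, 6, 0, 20]
  [-9, 1, -13, 0]
D(3):
  [0, 2, -4, 16]
  [16, 0, -6, 14]
  [22, 6, 0, 20]
  [-9, -7, -13, 0]
D(4):
  [0, 2, -4, 16]
  [5, 0, -6, 14]
  [11, 6, 0, 20]
  [-9, -7, -13, 0]
Answer: M*[2][3] = -6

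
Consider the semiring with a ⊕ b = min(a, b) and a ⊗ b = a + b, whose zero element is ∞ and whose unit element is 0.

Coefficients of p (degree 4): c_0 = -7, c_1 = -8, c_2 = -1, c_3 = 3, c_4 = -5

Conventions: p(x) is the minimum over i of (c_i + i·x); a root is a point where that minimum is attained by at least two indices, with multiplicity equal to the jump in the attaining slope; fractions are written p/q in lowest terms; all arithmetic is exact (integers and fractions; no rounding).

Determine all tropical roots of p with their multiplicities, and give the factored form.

hull edge (i=0, c=-7) to (i=1, c=-8): slope -1, span 1
hull edge (i=1, c=-8) to (i=4, c=-5): slope 1, span 3
Factored form: p(x) = -5 ⊗ (x ⊕ (-1)) ⊗ (x ⊕ (-1)) ⊗ (x ⊕ (-1)) ⊗ (x ⊕ 1)
Answer: roots = -1 (mult 3), 1 (mult 1)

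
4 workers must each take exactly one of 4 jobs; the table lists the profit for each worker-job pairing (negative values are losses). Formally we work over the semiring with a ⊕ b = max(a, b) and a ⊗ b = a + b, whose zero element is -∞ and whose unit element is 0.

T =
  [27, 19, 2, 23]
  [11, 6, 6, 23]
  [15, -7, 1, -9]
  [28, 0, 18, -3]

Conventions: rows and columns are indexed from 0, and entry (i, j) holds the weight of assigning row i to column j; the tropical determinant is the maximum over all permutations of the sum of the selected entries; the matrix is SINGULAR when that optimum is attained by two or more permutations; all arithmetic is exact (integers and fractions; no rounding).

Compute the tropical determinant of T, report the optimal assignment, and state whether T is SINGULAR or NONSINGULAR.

σ = (0, 1, 2, 3): 27 + 6 + 1 + (-3) = 31
σ = (0, 1, 3, 2): 27 + 6 + (-9) + 18 = 42
σ = (0, 2, 1, 3): 27 + 6 + (-7) + (-3) = 23
σ = (0, 2, 3, 1): 27 + 6 + (-9) + 0 = 24
σ = (0, 3, 1, 2): 27 + 23 + (-7) + 18 = 61
σ = (0, 3, 2, 1): 27 + 23 + 1 + 0 = 51
σ = (1, 0, 2, 3): 19 + 11 + 1 + (-3) = 28
σ = (1, 0, 3, 2): 19 + 11 + (-9) + 18 = 39
σ = (1, 2, 0, 3): 19 + 6 + 15 + (-3) = 37
σ = (1, 2, 3, 0): 19 + 6 + (-9) + 28 = 44
σ = (1, 3, 0, 2): 19 + 23 + 15 + 18 = 75
σ = (1, 3, 2, 0): 19 + 23 + 1 + 28 = 71
σ = (2, 0, 1, 3): 2 + 11 + (-7) + (-3) = 3
σ = (2, 0, 3, 1): 2 + 11 + (-9) + 0 = 4
σ = (2, 1, 0, 3): 2 + 6 + 15 + (-3) = 20
σ = (2, 1, 3, 0): 2 + 6 + (-9) + 28 = 27
σ = (2, 3, 0, 1): 2 + 23 + 15 + 0 = 40
σ = (2, 3, 1, 0): 2 + 23 + (-7) + 28 = 46
σ = (3, 0, 1, 2): 23 + 11 + (-7) + 18 = 45
σ = (3, 0, 2, 1): 23 + 11 + 1 + 0 = 35
σ = (3, 1, 0, 2): 23 + 6 + 15 + 18 = 62
σ = (3, 1, 2, 0): 23 + 6 + 1 + 28 = 58
σ = (3, 2, 0, 1): 23 + 6 + 15 + 0 = 44
σ = (3, 2, 1, 0): 23 + 6 + (-7) + 28 = 50
Optimal value attained by: σ = (1, 3, 0, 2).
Answer: det⊕(T) = 75; verdict: NONSINGULAR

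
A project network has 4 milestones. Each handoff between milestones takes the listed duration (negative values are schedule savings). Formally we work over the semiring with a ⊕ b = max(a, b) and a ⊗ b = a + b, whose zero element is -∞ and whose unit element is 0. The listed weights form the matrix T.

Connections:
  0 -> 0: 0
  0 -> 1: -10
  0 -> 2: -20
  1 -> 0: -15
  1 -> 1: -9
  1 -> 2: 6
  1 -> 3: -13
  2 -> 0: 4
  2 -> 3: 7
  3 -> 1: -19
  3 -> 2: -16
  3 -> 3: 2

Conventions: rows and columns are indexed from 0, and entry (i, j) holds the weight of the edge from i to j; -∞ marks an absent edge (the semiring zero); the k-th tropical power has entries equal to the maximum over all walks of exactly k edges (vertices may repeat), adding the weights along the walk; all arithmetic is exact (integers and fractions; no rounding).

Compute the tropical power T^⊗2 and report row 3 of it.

T^⊗2:
  [0, -10, -4, -13]
  [10, -18, -3, 13]
  [4, -6, -9, 9]
  [-12, -17, -13, 4]
Answer: row 3 of T^⊗2 = [-12, -17, -13, 4]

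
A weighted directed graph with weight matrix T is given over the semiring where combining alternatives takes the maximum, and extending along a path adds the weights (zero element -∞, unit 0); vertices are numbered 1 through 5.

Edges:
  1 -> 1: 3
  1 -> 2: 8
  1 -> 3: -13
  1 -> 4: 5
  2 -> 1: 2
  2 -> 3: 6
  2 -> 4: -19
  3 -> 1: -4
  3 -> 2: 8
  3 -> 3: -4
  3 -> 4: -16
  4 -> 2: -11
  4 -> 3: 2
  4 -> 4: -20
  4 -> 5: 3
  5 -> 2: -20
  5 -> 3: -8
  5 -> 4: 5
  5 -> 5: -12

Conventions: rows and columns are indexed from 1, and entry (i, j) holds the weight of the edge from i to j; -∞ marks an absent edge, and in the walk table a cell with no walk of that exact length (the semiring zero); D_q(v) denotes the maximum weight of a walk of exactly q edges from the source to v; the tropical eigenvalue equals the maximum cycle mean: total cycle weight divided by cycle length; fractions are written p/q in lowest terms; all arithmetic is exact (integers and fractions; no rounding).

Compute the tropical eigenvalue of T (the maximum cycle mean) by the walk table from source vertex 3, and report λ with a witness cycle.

q=0: [-∞, -∞, 0, -∞, -∞]
q=1: [-4, 8, -4, -16, -∞]
q=2: [10, 4, 14, 1, -13]
q=3: [13, 22, 10, 15, 4]
q=4: [24, 21, 28, 18, 18]
q=5: [27, 36, 27, 29, 21]
Optimal cycle mean attained by: cycle 2->3->2, total 6 + 8, length 2.
Answer: λ = 7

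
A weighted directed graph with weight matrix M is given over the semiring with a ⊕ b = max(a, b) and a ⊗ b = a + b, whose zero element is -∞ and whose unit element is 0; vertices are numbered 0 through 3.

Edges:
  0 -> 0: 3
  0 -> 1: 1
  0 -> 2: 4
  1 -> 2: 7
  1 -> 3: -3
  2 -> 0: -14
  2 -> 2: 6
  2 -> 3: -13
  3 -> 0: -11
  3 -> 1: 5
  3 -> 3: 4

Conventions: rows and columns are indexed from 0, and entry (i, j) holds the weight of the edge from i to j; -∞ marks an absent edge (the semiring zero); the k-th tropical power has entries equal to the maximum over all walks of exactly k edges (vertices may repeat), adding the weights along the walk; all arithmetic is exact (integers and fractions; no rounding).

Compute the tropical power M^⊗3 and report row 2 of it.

M^⊗2:
  [6, 4, 10, -2]
  [-7, 2, 13, 1]
  [-8, -8, 12, -7]
  [-7, 9, 12, 8]
M^⊗3:
  [9, 7, 16, 2]
  [-1, 6, 19, 5]
  [-2, -2, 18, -1]
  [-2, 13, 18, 12]
Answer: row 2 of M^⊗3 = [-2, -2, 18, -1]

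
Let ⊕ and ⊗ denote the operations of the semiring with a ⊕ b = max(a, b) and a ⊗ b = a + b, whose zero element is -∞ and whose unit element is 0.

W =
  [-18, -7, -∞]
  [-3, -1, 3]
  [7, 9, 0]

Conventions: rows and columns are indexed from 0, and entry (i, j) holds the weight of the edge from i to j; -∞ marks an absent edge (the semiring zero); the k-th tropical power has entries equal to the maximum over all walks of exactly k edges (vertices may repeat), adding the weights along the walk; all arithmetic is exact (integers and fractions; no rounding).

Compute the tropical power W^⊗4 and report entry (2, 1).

W^⊗2:
  [-10, -8, -4]
  [10, 12, 3]
  [7, 9, 12]
W^⊗3:
  [3, 5, -4]
  [10, 12, 15]
  [19, 21, 12]
W^⊗4:
  [3, 5, 8]
  [22, 24, 15]
  [19, 21, 24]
Key observation: the optimum is the walk 2->1->2->2->1, with weight 9 + 3 + 0 + 9 = 21.
Optimal value attained by: walk 2->1->2->2->1.
Answer: (W^⊗4)[2][1] = 21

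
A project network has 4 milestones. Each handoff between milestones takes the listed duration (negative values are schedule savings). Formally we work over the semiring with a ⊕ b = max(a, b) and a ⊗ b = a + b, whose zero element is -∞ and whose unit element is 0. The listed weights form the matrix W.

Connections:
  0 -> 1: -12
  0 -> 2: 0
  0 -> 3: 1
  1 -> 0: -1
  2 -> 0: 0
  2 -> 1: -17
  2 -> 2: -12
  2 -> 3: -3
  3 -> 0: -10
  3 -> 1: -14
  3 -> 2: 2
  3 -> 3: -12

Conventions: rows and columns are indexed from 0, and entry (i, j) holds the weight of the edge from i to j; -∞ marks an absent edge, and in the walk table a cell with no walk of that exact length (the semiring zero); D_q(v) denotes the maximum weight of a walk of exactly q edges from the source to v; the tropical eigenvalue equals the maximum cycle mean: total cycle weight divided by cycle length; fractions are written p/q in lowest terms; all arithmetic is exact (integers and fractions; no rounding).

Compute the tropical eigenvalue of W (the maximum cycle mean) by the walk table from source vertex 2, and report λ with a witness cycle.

q=0: [-∞, -∞, 0, -∞]
q=1: [0, -17, -12, -3]
q=2: [-12, -12, 0, 1]
q=3: [0, -13, 3, -3]
q=4: [3, -12, 0, 1]
Optimal cycle mean attained by: cycle 0->3->2->0, total 1 + 2 + 0, length 3.
Answer: λ = 1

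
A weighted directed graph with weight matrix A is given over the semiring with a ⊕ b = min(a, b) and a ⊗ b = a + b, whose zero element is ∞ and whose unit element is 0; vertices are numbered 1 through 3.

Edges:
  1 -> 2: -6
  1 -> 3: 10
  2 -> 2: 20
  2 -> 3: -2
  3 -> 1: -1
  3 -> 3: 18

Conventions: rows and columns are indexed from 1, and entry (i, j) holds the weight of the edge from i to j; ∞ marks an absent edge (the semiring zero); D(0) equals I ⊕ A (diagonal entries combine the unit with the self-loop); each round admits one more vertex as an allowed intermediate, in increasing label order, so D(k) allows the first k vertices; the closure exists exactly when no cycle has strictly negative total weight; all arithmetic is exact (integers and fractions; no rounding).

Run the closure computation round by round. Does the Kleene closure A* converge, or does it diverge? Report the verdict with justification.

D(0):
  [0, -6, 10]
  [∞, 0, -2]
  [-1, ∞, 0]
D(1):
  [0, -6, 10]
  [∞, 0, -2]
  [-1, -7, 0]
Detection: at round 2, diagonal entry (3, 3) turns strictly negative.
Key observation: the cycle 3->1->2->3 has total weight (-1) + (-6) + (-2), which is strictly negative.
Answer: DIVERGES — negative cycle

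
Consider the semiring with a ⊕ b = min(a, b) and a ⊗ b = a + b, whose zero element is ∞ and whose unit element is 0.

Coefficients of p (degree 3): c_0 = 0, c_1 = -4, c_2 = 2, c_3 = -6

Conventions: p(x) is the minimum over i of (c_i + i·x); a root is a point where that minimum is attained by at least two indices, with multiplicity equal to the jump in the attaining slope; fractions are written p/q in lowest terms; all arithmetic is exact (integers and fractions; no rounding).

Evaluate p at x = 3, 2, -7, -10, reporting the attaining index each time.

p(3) = min(0+0·3=0, -4+1·3=-1, 2+2·3=8, -6+3·3=3) = -1 (attained by i=1)
p(2) = min(0+0·2=0, -4+1·2=-2, 2+2·2=6, -6+3·2=0) = -2 (attained by i=1)
p(-7) = min(0+0·(-7)=0, -4+1·(-7)=-11, 2+2·(-7)=-12, -6+3·(-7)=-27) = -27 (attained by i=3)
p(-10) = min(0+0·(-10)=0, -4+1·(-10)=-14, 2+2·(-10)=-18, -6+3·(-10)=-36) = -36 (attained by i=3)
Answer: p(3) = -1; p(2) = -2; p(-7) = -27; p(-10) = -36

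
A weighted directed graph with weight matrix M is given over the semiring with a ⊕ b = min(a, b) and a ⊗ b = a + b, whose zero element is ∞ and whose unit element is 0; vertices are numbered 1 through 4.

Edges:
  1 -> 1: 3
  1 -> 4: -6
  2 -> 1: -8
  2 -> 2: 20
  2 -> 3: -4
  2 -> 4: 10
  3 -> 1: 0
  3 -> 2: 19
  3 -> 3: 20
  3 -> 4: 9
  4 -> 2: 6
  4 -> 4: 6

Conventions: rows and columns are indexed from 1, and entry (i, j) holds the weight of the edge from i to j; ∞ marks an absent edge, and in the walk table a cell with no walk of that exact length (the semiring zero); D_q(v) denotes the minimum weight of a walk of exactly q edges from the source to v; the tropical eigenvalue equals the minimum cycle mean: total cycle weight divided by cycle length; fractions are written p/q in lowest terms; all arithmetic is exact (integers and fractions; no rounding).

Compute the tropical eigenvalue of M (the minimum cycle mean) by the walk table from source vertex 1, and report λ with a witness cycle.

q=0: [0, ∞, ∞, ∞]
q=1: [3, ∞, ∞, -6]
q=2: [6, 0, ∞, -3]
q=3: [-8, 3, -4, 0]
q=4: [-5, 6, -1, -14]
Optimal cycle mean attained by: cycle 1->4->2->1, total (-6) + 6 + (-8), length 3.
Answer: λ = -8/3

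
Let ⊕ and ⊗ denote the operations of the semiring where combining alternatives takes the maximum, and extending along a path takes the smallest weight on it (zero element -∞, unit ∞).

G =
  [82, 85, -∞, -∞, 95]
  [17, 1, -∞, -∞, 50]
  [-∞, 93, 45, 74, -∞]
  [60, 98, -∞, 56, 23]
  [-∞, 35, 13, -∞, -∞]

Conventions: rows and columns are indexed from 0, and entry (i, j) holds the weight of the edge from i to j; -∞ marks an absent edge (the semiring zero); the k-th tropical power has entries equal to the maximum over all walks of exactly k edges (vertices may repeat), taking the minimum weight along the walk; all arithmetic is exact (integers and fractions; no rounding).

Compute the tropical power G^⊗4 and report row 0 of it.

G^⊗2:
  [82, 82, 13, -∞, 82]
  [17, 35, 13, -∞, 17]
  [60, 74, 45, 56, 50]
  [60, 60, 13, 56, 60]
  [17, 13, 13, 13, 35]
G^⊗3:
  [82, 82, 13, 13, 82]
  [17, 17, 13, 13, 35]
  [60, 60, 45, 56, 60]
  [60, 60, 13, 56, 60]
  [17, 35, 13, 13, 17]
G^⊗4:
  [82, 82, 13, 13, 82]
  [17, 35, 13, 13, 17]
  [60, 60, 45, 56, 60]
  [60, 60, 13, 56, 60]
  [17, 17, 13, 13, 35]
Answer: row 0 of G^⊗4 = [82, 82, 13, 13, 82]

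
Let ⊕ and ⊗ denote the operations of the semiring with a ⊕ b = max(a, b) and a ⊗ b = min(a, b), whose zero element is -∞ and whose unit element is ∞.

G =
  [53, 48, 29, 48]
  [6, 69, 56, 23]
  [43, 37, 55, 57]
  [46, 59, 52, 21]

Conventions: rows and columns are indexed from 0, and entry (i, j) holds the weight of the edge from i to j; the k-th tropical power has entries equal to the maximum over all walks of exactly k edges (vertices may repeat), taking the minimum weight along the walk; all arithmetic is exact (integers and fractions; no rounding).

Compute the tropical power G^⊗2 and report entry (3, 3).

G^⊗2:
  [53, 48, 48, 48]
  [43, 69, 56, 56]
  [46, 57, 55, 55]
  [46, 59, 56, 52]
Key observation: the optimum is the walk 3->2->3, with weight 52 min 57 = 52.
Optimal value attained by: walk 3->2->3.
Answer: (G^⊗2)[3][3] = 52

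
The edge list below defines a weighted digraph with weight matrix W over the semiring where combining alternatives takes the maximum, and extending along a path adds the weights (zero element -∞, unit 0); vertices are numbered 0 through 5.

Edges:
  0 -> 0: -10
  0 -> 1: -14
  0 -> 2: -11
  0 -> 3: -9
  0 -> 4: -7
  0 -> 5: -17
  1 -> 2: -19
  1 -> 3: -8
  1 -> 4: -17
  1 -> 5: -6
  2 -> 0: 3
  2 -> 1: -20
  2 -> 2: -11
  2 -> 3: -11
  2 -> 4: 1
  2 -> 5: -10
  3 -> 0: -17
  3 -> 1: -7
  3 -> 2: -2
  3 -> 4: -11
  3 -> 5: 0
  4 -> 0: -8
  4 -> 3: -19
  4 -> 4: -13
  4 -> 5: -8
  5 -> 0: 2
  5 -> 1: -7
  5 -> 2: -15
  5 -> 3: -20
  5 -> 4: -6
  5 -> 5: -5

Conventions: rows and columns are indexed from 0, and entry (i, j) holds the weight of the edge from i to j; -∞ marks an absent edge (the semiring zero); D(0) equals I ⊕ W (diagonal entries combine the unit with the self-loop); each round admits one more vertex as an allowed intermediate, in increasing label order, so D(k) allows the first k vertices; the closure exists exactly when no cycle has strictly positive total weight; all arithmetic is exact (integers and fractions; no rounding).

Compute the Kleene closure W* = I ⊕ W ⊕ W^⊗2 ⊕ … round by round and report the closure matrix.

D(0):
  [0, -14, -11, -9, -7, -17]
  [-∞, 0, -19, -8, -17, -6]
  [3, -20, 0, -11, 1, -10]
  [-17, -7, -2, 0, -11, 0]
  [-8, -∞, -∞, -19, 0, -8]
  [2, -7, -15, -20, -6, 0]
D(1):
  [0, -14, -11, -9, -7, -17]
  [-∞, 0, -19, -8, -17, -6]
  [3, -11, 0, -6, 1, -10]
  [-17, -7, -2, 0, -11, 0]
  [-8, -22, -19, -17, 0, -8]
  [2, -7, -9, -7, -5, 0]
D(2):
  [0, -14, -11, -9, -7, -17]
  [-∞, 0, -19, -8, -17, -6]
  [3, -11, 0, -6, 1, -10]
  [-17, -7, -2, 0, -11, 0]
  [-8, -22, -19, -17, 0, -8]
  [2, -7, -9, -7, -5, 0]
D(3):
  [0, -14, -11, -9, -7, -17]
  [-16, 0, -19, -8, -17, -6]
  [3, -11, 0, -6, 1, -10]
  [1, -7, -2, 0, -1, 0]
  [-8, -22, -19, -17, 0, -8]
  [2, -7, -9, -7, -5, 0]
D(4):
  [0, -14, -11, -9, -7, -9]
  [-7, 0, -10, -8, -9, -6]
  [3, -11, 0, -6, 1, -6]
  [1, -7, -2, 0, -1, 0]
  [-8, -22, -19, -17, 0, -8]
  [2, -7, -9, -7, -5, 0]
D(5):
  [0, -14, -11, -9, -7, -9]
  [-7, 0, -10, -8, -9, -6]
  [3, -11, 0, -6, 1, -6]
  [1, -7, -2, 0, -1, 0]
  [-8, -22, -19, -17, 0, -8]
  [2, -7, -9, -7, -5, 0]
D(6):
  [0, -14, -11, -9, -7, -9]
  [-4, 0, -10, -8, -9, -6]
  [3, -11, 0, -6, 1, -6]
  [2, -7, -2, 0, -1, 0]
  [-6, -15, -17, -15, 0, -8]
  [2, -7, -9, -7, -5, 0]
Answer: W* = [[0, -14, -11, -9, -7, -9], [-4, 0, -10, -8, -9, -6], [3, -11, 0, -6, 1, -6], [2, -7, -2, 0, -1, 0], [-6, -15, -17, -15, 0, -8], [2, -7, -9, -7, -5, 0]]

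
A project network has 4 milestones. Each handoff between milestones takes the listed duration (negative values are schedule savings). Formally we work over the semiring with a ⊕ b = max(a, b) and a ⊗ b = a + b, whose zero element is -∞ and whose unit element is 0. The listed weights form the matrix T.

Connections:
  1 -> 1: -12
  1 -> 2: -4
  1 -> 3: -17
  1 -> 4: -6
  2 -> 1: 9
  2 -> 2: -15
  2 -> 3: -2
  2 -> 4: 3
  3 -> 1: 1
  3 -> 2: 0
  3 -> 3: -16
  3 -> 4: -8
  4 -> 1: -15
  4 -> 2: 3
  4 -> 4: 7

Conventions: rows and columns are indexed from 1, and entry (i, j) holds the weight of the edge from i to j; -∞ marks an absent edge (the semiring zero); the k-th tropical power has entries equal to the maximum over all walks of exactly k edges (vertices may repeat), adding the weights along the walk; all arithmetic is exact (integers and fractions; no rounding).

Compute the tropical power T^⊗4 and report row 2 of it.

T^⊗2:
  [5, -3, -6, 1]
  [-1, 6, -8, 10]
  [9, -3, -2, 3]
  [12, 10, 1, 14]
T^⊗3:
  [6, 4, -5, 8]
  [15, 13, 4, 17]
  [6, 6, -5, 10]
  [19, 17, 8, 21]
T^⊗4:
  [13, 11, 2, 15]
  [22, 20, 11, 24]
  [15, 13, 4, 17]
  [26, 24, 15, 28]
Answer: row 2 of T^⊗4 = [22, 20, 11, 24]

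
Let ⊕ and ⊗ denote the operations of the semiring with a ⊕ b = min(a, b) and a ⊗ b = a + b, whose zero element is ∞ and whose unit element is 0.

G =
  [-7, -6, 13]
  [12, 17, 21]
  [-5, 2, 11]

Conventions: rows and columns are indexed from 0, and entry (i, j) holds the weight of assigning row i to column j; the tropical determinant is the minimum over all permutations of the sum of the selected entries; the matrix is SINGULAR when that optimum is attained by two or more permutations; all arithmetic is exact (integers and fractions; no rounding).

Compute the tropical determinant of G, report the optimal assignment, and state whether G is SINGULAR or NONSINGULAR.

σ = (0, 1, 2): (-7) + 17 + 11 = 21
σ = (0, 2, 1): (-7) + 21 + 2 = 16
σ = (1, 0, 2): (-6) + 12 + 11 = 17
σ = (1, 2, 0): (-6) + 21 + (-5) = 10
σ = (2, 0, 1): 13 + 12 + 2 = 27
σ = (2, 1, 0): 13 + 17 + (-5) = 25
Optimal value attained by: σ = (1, 2, 0).
Answer: det⊕(G) = 10; verdict: NONSINGULAR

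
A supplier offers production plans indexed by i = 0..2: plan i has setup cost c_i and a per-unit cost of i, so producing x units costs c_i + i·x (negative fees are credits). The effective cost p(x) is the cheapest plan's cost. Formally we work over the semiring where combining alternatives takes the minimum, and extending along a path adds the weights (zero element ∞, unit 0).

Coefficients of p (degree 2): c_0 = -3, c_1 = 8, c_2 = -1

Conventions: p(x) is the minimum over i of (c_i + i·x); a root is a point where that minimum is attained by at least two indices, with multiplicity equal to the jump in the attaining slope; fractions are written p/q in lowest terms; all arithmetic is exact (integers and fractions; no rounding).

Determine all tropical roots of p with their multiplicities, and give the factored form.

hull edge (i=0, c=-3) to (i=2, c=-1): slope 1, span 2
Factored form: p(x) = -1 ⊗ (x ⊕ (-1)) ⊗ (x ⊕ (-1))
Answer: roots = -1 (mult 2)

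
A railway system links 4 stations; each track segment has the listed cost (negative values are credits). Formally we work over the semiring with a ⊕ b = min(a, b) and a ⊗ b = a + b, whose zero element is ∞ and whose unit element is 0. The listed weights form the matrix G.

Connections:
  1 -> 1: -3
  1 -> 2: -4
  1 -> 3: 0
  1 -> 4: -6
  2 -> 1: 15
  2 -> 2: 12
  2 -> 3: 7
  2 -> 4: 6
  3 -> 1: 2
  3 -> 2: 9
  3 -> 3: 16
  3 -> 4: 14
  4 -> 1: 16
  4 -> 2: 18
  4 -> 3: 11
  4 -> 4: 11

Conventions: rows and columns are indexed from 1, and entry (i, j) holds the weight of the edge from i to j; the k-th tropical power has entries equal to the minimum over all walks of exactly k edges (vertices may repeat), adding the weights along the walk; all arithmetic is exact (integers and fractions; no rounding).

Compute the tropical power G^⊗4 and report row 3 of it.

G^⊗2:
  [-6, -7, -3, -9]
  [9, 11, 15, 9]
  [-1, -2, 2, -4]
  [13, 12, 16, 10]
G^⊗3:
  [-9, -10, -6, -12]
  [6, 5, 9, 3]
  [-4, -5, -1, -7]
  [10, 9, 13, 7]
G^⊗4:
  [-12, -13, -9, -15]
  [3, 2, 6, 0]
  [-7, -8, -4, -10]
  [7, 6, 10, 4]
Answer: row 3 of G^⊗4 = [-7, -8, -4, -10]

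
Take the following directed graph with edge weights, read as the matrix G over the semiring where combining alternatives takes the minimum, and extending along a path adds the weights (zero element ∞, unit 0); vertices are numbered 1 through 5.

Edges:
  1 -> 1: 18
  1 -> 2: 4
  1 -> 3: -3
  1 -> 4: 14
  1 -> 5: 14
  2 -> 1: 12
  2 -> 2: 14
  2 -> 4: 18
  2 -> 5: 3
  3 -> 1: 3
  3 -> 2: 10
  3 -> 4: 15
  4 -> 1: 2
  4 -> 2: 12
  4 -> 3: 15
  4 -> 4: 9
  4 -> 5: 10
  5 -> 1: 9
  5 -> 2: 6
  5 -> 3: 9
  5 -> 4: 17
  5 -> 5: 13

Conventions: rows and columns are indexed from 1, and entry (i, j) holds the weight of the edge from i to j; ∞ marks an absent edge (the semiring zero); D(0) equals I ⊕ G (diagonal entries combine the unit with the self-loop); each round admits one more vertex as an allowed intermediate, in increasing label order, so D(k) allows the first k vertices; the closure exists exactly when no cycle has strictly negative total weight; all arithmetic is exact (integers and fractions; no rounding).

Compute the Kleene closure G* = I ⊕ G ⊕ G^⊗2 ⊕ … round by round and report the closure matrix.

D(0):
  [0, 4, -3, 14, 14]
  [12, 0, ∞, 18, 3]
  [3, 10, 0, 15, ∞]
  [2, 12, 15, 0, 10]
  [9, 6, 9, 17, 0]
D(1):
  [0, 4, -3, 14, 14]
  [12, 0, 9, 18, 3]
  [3, 7, 0, 15, 17]
  [2, 6, -1, 0, 10]
  [9, 6, 6, 17, 0]
D(2):
  [0, 4, -3, 14, 7]
  [12, 0, 9, 18, 3]
  [3, 7, 0, 15, 10]
  [2, 6, -1, 0, 9]
  [9, 6, 6, 17, 0]
D(3):
  [0, 4, -3, 12, 7]
  [12, 0, 9, 18, 3]
  [3, 7, 0, 15, 10]
  [2, 6, -1, 0, 9]
  [9, 6, 6, 17, 0]
D(4):
  [0, 4, -3, 12, 7]
  [12, 0, 9, 18, 3]
  [3, 7, 0, 15, 10]
  [2, 6, -1, 0, 9]
  [9, 6, 6, 17, 0]
D(5):
  [0, 4, -3, 12, 7]
  [12, 0, 9, 18, 3]
  [3, 7, 0, 15, 10]
  [2, 6, -1, 0, 9]
  [9, 6, 6, 17, 0]
Answer: G* = [[0, 4, -3, 12, 7], [12, 0, 9, 18, 3], [3, 7, 0, 15, 10], [2, 6, -1, 0, 9], [9, 6, 6, 17, 0]]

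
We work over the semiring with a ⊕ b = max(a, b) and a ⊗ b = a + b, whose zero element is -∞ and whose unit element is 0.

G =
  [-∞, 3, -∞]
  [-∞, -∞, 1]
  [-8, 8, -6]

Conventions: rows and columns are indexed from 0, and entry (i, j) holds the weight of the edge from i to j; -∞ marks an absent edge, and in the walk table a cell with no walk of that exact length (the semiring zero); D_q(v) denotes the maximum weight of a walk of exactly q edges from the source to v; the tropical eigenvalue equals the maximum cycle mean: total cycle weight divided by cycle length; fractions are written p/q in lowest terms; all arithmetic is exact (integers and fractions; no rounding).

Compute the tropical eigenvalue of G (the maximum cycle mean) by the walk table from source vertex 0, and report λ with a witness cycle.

q=0: [0, -∞, -∞]
q=1: [-∞, 3, -∞]
q=2: [-∞, -∞, 4]
q=3: [-4, 12, -2]
Optimal cycle mean attained by: cycle 1->2->1, total 1 + 8, length 2.
Answer: λ = 9/2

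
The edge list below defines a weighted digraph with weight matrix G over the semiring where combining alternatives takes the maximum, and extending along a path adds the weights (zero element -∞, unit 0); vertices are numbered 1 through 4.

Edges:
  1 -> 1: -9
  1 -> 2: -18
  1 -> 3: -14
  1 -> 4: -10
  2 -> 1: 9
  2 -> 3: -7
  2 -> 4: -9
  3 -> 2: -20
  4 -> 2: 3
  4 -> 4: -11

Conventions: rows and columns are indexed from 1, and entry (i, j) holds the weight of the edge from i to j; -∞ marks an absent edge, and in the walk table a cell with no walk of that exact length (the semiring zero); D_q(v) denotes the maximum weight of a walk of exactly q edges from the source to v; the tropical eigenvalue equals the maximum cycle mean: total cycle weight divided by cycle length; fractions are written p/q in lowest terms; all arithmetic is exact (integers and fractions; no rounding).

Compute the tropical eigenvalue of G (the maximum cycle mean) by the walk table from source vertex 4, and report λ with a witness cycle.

q=0: [-∞, -∞, -∞, 0]
q=1: [-∞, 3, -∞, -11]
q=2: [12, -8, -4, -6]
q=3: [3, -3, -2, 2]
q=4: [6, 5, -10, -7]
Optimal cycle mean attained by: cycle 1->4->2->1, total (-10) + 3 + 9, length 3.
Answer: λ = 2/3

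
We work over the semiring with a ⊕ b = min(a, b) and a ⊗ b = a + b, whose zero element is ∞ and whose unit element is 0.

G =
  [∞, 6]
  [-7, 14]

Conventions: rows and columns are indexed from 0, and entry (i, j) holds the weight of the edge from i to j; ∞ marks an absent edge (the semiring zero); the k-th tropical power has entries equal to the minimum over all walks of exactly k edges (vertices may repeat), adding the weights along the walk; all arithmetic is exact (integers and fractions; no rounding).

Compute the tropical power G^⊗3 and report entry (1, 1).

G^⊗2:
  [-1, 20]
  [7, -1]
G^⊗3:
  [13, 5]
  [-8, 13]
Key observation: the optimum is the walk 1->0->1->1, with weight (-7) + 6 + 14 = 13.
Optimal value attained by: walk 1->0->1->1.
Answer: (G^⊗3)[1][1] = 13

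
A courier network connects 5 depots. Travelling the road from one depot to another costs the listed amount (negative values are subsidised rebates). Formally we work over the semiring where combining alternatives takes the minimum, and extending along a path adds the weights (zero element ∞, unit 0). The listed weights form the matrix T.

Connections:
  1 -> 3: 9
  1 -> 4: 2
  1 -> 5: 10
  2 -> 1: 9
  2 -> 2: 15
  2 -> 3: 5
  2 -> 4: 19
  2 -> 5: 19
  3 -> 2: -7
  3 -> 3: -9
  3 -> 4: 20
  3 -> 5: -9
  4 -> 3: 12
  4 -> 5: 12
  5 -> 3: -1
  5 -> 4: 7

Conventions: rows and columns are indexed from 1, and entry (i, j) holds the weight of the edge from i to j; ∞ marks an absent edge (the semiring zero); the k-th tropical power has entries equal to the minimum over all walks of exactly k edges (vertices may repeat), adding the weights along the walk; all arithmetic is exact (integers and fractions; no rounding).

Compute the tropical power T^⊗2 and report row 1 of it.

T^⊗2:
  [∞, 2, 0, 17, 0]
  [24, -2, -4, 11, -4]
  [2, -16, -18, -2, -18]
  [∞, 5, 3, 19, 3]
  [∞, -8, -10, 19, -10]
Answer: row 1 of T^⊗2 = [∞, 2, 0, 17, 0]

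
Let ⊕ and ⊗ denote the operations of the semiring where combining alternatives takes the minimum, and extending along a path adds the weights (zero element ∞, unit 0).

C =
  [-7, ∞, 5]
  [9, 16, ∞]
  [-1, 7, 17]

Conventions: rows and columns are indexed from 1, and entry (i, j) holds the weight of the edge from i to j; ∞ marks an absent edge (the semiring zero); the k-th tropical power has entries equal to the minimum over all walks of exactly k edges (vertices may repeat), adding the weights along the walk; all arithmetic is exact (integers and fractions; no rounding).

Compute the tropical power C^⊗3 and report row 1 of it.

C^⊗2:
  [-14, 12, -2]
  [2, 32, 14]
  [-8, 23, 4]
C^⊗3:
  [-21, 5, -9]
  [-5, 21, 7]
  [-15, 11, -3]
Answer: row 1 of C^⊗3 = [-21, 5, -9]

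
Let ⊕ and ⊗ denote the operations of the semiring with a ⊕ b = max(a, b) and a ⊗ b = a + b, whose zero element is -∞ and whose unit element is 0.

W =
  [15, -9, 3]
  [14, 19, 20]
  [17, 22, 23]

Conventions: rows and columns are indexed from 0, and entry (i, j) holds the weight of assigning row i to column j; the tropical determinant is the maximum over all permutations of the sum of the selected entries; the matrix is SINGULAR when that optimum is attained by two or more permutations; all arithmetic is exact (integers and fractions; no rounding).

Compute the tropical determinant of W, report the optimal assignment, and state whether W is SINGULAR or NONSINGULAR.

σ = (0, 1, 2): 15 + 19 + 23 = 57
σ = (0, 2, 1): 15 + 20 + 22 = 57
σ = (1, 0, 2): (-9) + 14 + 23 = 28
σ = (1, 2, 0): (-9) + 20 + 17 = 28
σ = (2, 0, 1): 3 + 14 + 22 = 39
σ = (2, 1, 0): 3 + 19 + 17 = 39
Optimal value attained by: σ = (0, 1, 2).
Answer: det⊕(W) = 57; verdict: SINGULAR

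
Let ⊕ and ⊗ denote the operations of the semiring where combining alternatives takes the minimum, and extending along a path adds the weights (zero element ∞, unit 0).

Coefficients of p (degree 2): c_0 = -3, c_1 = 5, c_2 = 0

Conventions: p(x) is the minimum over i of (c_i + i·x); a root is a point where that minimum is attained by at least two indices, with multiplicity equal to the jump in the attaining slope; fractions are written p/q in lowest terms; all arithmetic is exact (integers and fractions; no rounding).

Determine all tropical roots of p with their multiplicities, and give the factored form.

hull edge (i=0, c=-3) to (i=2, c=0): slope 3/2, span 2
Factored form: p(x) = 0 ⊗ (x ⊕ (-3/2)) ⊗ (x ⊕ (-3/2))
Answer: roots = -3/2 (mult 2)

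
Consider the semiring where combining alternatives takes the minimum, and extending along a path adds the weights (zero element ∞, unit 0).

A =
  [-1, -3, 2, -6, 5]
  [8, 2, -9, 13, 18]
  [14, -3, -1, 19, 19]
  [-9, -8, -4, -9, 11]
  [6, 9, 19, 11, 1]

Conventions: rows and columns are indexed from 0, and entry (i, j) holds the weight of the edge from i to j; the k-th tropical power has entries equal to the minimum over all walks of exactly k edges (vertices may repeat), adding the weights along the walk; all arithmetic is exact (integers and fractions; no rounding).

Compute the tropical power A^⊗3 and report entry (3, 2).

A^⊗2:
  [-15, -14, -12, -15, 4]
  [4, -12, -10, 2, 10]
  [5, -4, -12, 8, 15]
  [-18, -17, -17, -18, -4]
  [2, 3, 0, 0, 2]
A^⊗3:
  [-24, -23, -23, -24, -10]
  [-7, -13, -21, -7, 6]
  [-1, -15, -13, -1, 7]
  [-27, -26, -26, -27, -13]
  [-9, -8, -6, -9, 3]
Key observation: the optimum is the walk 3->3->1->2, with weight (-9) + (-8) + (-9) = -26.
Optimal value attained by: walk 3->3->1->2.
Answer: (A^⊗3)[3][2] = -26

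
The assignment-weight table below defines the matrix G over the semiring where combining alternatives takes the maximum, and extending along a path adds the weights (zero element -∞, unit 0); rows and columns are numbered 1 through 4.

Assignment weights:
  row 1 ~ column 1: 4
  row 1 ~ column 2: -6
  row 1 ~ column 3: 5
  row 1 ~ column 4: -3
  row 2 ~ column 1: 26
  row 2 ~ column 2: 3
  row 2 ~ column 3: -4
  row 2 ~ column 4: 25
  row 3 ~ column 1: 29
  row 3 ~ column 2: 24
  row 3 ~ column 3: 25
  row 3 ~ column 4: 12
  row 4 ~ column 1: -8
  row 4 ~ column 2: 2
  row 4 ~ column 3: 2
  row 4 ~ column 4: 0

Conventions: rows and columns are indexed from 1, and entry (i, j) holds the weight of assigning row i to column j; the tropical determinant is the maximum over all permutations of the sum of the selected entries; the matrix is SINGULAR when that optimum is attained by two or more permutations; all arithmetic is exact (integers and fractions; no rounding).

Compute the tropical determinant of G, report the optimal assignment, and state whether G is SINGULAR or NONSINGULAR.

σ = (1, 2, 3, 4): 4 + 3 + 25 + 0 = 32
σ = (1, 2, 4, 3): 4 + 3 + 12 + 2 = 21
σ = (1, 3, 2, 4): 4 + (-4) + 24 + 0 = 24
σ = (1, 3, 4, 2): 4 + (-4) + 12 + 2 = 14
σ = (1, 4, 2, 3): 4 + 25 + 24 + 2 = 55
σ = (1, 4, 3, 2): 4 + 25 + 25 + 2 = 56
σ = (2, 1, 3, 4): (-6) + 26 + 25 + 0 = 45
σ = (2, 1, 4, 3): (-6) + 26 + 12 + 2 = 34
σ = (2, 3, 1, 4): (-6) + (-4) + 29 + 0 = 19
σ = (2, 3, 4, 1): (-6) + (-4) + 12 + (-8) = -6
σ = (2, 4, 1, 3): (-6) + 25 + 29 + 2 = 50
σ = (2, 4, 3, 1): (-6) + 25 + 25 + (-8) = 36
σ = (3, 1, 2, 4): 5 + 26 + 24 + 0 = 55
σ = (3, 1, 4, 2): 5 + 26 + 12 + 2 = 45
σ = (3, 2, 1, 4): 5 + 3 + 29 + 0 = 37
σ = (3, 2, 4, 1): 5 + 3 + 12 + (-8) = 12
σ = (3, 4, 1, 2): 5 + 25 + 29 + 2 = 61
σ = (3, 4, 2, 1): 5 + 25 + 24 + (-8) = 46
σ = (4, 1, 2, 3): (-3) + 26 + 24 + 2 = 49
σ = (4, 1, 3, 2): (-3) + 26 + 25 + 2 = 50
σ = (4, 2, 1, 3): (-3) + 3 + 29 + 2 = 31
σ = (4, 2, 3, 1): (-3) + 3 + 25 + (-8) = 17
σ = (4, 3, 1, 2): (-3) + (-4) + 29 + 2 = 24
σ = (4, 3, 2, 1): (-3) + (-4) + 24 + (-8) = 9
Optimal value attained by: σ = (3, 4, 1, 2).
Answer: det⊕(G) = 61; verdict: NONSINGULAR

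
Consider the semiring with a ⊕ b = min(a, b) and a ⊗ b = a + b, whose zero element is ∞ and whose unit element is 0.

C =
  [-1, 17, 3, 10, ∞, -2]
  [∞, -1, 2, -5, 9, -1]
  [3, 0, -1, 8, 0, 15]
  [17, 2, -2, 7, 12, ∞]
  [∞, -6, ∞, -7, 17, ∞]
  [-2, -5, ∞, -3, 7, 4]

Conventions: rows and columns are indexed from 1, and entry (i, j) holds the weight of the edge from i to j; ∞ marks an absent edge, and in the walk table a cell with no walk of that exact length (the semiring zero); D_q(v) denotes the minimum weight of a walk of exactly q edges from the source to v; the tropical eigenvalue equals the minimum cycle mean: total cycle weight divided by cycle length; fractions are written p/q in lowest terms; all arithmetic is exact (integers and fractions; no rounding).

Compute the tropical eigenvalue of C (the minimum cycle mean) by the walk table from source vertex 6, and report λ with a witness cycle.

q=0: [∞, ∞, ∞, ∞, ∞, 0]
q=1: [-2, -5, ∞, -3, 7, 4]
q=2: [-3, -6, -5, -10, 4, -6]
q=3: [-8, -11, -12, -11, -5, -7]
q=4: [-9, -12, -13, -16, -12, -12]
q=5: [-14, -18, -18, -19, -13, -13]
q=6: [-15, -19, -21, -23, -18, -19]
Optimal cycle mean attained by: cycle 2->4->3->5->2, total (-5) + (-2) + 0 + (-6), length 4.
Answer: λ = -13/4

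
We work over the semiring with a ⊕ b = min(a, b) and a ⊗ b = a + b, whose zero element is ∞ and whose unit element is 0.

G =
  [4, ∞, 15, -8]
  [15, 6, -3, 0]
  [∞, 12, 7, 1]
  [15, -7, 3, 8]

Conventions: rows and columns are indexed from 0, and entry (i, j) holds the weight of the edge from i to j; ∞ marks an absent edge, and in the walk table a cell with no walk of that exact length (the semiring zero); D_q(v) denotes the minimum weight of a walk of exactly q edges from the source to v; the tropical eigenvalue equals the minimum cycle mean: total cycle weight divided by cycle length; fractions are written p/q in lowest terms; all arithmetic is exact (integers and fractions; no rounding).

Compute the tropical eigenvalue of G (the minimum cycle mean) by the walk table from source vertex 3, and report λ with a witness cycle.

q=0: [∞, ∞, ∞, 0]
q=1: [15, -7, 3, 8]
q=2: [8, -1, -10, -7]
q=3: [8, -14, -4, -9]
q=4: [1, -16, -17, -14]
Optimal cycle mean attained by: cycle 1->3->1, total 0 + (-7), length 2.
Answer: λ = -7/2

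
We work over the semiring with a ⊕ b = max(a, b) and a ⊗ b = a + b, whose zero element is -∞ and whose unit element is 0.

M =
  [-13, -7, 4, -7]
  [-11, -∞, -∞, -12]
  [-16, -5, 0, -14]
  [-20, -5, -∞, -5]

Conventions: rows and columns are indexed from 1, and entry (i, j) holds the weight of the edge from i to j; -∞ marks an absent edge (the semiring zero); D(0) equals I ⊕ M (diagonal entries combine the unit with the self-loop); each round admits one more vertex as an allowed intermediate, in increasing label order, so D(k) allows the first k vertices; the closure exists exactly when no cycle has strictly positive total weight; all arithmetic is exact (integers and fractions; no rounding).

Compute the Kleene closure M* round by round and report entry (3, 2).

D(0):
  [0, -7, 4, -7]
  [-11, 0, -∞, -12]
  [-16, -5, 0, -14]
  [-20, -5, -∞, 0]
D(1):
  [0, -7, 4, -7]
  [-11, 0, -7, -12]
  [-16, -5, 0, -14]
  [-20, -5, -16, 0]
D(2):
  [0, -7, 4, -7]
  [-11, 0, -7, -12]
  [-16, -5, 0, -14]
  [-16, -5, -12, 0]
D(3):
  [0, -1, 4, -7]
  [-11, 0, -7, -12]
  [-16, -5, 0, -14]
  [-16, -5, -12, 0]
D(4):
  [0, -1, 4, -7]
  [-11, 0, -7, -12]
  [-16, -5, 0, -14]
  [-16, -5, -12, 0]
Answer: M*[3][2] = -5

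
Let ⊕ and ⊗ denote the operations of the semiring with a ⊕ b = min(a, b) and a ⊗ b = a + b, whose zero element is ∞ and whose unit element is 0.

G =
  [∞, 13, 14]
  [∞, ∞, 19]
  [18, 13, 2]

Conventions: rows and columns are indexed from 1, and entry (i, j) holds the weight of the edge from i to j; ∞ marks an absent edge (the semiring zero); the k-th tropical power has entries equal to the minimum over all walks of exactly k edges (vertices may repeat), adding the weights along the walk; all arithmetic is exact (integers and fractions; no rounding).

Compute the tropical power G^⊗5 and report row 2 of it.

G^⊗2:
  [32, 27, 16]
  [37, 32, 21]
  [20, 15, 4]
G^⊗3:
  [34, 29, 18]
  [39, 34, 23]
  [22, 17, 6]
G^⊗4:
  [36, 31, 20]
  [41, 36, 25]
  [24, 19, 8]
G^⊗5:
  [38, 33, 22]
  [43, 38, 27]
  [26, 21, 10]
Answer: row 2 of G^⊗5 = [43, 38, 27]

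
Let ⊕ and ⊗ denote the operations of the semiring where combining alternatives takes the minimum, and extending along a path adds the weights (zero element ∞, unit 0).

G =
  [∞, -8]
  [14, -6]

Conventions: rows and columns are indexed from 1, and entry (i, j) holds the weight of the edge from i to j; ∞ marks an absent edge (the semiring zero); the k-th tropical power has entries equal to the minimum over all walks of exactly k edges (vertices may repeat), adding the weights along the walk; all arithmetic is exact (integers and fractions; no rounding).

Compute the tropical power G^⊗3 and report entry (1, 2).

G^⊗2:
  [6, -14]
  [8, -12]
G^⊗3:
  [0, -20]
  [2, -18]
Key observation: the optimum is the walk 1->2->2->2, with weight (-8) + (-6) + (-6) = -20.
Optimal value attained by: walk 1->2->2->2.
Answer: (G^⊗3)[1][2] = -20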